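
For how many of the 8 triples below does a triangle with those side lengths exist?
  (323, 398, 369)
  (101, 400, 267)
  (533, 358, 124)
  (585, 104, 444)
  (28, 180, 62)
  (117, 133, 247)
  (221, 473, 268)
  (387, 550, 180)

(323,369,398): 323+369 > 398 → valid
(101,267,400): 101+267 ≤ 400 → not valid
(124,358,533): 124+358 ≤ 533 → not valid
(104,444,585): 104+444 ≤ 585 → not valid
(28,62,180): 28+62 ≤ 180 → not valid
(117,133,247): 117+133 > 247 → valid
(221,268,473): 221+268 > 473 → valid
(180,387,550): 180+387 > 550 → valid
4 of the 8 triples form a triangle.

4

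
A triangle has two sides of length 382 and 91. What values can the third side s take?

291 < s < 473

By the triangle inequality, s must be less than 382 + 91 = 473 and greater than |382 − 91| = 291.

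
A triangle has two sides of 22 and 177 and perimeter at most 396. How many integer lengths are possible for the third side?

42

Triangle inequality: 155 < x < 199. Perimeter ≤ 396 gives x ≤ 396 − 22 − 177 = 197.
So 155 < x ≤ 197; integers 156 through 197: 42 values.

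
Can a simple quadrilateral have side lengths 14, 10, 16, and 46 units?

No

For a quadrilateral, each side must be shorter than the sum of the others.
Here the longest side is 46, but the remaining 3 sides sum to only 40.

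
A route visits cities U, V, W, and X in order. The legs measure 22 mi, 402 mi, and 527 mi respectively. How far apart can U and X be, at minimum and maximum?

The maximum is all hops collinear in one direction: 22 + 402 + 527 = 951.
The longest hop is 527; the others sum to 424. Folding the others back against it leaves at least 527 − 424 = 103.

103 ≤ UX ≤ 951 mi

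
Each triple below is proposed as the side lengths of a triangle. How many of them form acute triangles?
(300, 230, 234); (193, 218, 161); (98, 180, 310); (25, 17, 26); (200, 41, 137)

(300,230,234): 230²+234² = 107656 > 90000 = 300² → acute
(193,218,161): 161²+193² = 63170 > 47524 = 218² → acute
(98,180,310): 98+180 ≤ 310, not a triangle
(25,17,26): 17²+25² = 914 > 676 = 26² → acute
(200,41,137): 41+137 ≤ 200, not a triangle
3 of the 5 are acute.

3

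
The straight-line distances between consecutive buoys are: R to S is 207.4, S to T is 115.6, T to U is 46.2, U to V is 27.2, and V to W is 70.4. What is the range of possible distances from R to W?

The maximum is all hops collinear in one direction: 207.4 + 115.6 + 46.2 + 27.2 + 70.4 = 466.8.
The longest hop is 207.4; the others sum to 259.4. Since 207.4 ≤ 259.4, the path can fold back on itself completely, so the minimum distance is 0.

0 ≤ RW ≤ 466.8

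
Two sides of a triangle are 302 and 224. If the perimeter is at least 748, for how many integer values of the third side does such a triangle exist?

304

Triangle inequality: 78 < x < 526. Perimeter ≥ 748 gives x ≥ 748 − 302 − 224 = 222.
So 222 ≤ x < 526; integers 222 through 525: 304 values.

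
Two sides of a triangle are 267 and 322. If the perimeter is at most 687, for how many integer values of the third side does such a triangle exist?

Triangle inequality: 55 < x < 589. Perimeter ≤ 687 gives x ≤ 687 − 267 − 322 = 98.
So 55 < x ≤ 98; integers 56 through 98: 43 values.

43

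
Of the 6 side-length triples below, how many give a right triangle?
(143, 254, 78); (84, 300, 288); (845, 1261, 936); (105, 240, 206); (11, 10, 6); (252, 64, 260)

(143,254,78): 78+143 ≤ 254, not a triangle
(84,300,288): 84²+288² = 90000 = 300² → right
(845,1261,936): 845²+936² = 1590121 = 1261² → right
(105,240,206): 105²+206² = 53461 < 57600 = 240² → obtuse
(11,10,6): 6²+10² = 136 > 121 = 11² → acute
(252,64,260): 64²+252² = 67600 = 260² → right
3 of the 6 are right.

3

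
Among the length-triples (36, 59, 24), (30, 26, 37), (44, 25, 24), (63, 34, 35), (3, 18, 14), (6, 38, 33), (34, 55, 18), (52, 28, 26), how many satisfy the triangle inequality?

6

(24,36,59): 24+36 > 59 → valid
(26,30,37): 26+30 > 37 → valid
(24,25,44): 24+25 > 44 → valid
(34,35,63): 34+35 > 63 → valid
(3,14,18): 3+14 ≤ 18 → not valid
(6,33,38): 6+33 > 38 → valid
(18,34,55): 18+34 ≤ 55 → not valid
(26,28,52): 26+28 > 52 → valid
6 of the 8 triples form a triangle.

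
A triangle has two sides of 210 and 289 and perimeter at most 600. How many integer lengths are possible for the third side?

22

Triangle inequality: 79 < x < 499. Perimeter ≤ 600 gives x ≤ 600 − 210 − 289 = 101.
So 79 < x ≤ 101; integers 80 through 101: 22 values.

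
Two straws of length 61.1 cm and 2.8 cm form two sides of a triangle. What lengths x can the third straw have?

By the triangle inequality, x must be less than 61.1 + 2.8 = 63.9 and greater than |61.1 − 2.8| = 58.3.

58.3 < x < 63.9 (cm)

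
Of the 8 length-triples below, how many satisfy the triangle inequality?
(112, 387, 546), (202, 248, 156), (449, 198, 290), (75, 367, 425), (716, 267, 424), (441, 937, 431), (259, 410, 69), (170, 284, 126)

4

(112,387,546): 112+387 ≤ 546 → not valid
(156,202,248): 156+202 > 248 → valid
(198,290,449): 198+290 > 449 → valid
(75,367,425): 75+367 > 425 → valid
(267,424,716): 267+424 ≤ 716 → not valid
(431,441,937): 431+441 ≤ 937 → not valid
(69,259,410): 69+259 ≤ 410 → not valid
(126,170,284): 126+170 > 284 → valid
4 of the 8 triples form a triangle.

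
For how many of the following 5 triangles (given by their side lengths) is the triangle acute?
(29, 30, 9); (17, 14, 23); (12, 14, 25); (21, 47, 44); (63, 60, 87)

2

(29,30,9): 9²+29² = 922 > 900 = 30² → acute
(17,14,23): 14²+17² = 485 < 529 = 23² → obtuse
(12,14,25): 12²+14² = 340 < 625 = 25² → obtuse
(21,47,44): 21²+44² = 2377 > 2209 = 47² → acute
(63,60,87): 60²+63² = 7569 = 87² → right
2 of the 5 are acute.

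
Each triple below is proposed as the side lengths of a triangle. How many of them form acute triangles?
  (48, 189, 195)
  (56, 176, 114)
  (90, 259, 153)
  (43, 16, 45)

1

(48,189,195): 48²+189² = 38025 = 195² → right
(56,176,114): 56+114 ≤ 176, not a triangle
(90,259,153): 90+153 ≤ 259, not a triangle
(43,16,45): 16²+43² = 2105 > 2025 = 45² → acute
1 of the 4 is acute.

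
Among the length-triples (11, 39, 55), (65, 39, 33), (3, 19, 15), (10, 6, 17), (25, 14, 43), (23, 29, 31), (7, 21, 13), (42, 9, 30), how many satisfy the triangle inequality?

(11,39,55): 11+39 ≤ 55 → not valid
(33,39,65): 33+39 > 65 → valid
(3,15,19): 3+15 ≤ 19 → not valid
(6,10,17): 6+10 ≤ 17 → not valid
(14,25,43): 14+25 ≤ 43 → not valid
(23,29,31): 23+29 > 31 → valid
(7,13,21): 7+13 ≤ 21 → not valid
(9,30,42): 9+30 ≤ 42 → not valid
2 of the 8 triples form a triangle.

2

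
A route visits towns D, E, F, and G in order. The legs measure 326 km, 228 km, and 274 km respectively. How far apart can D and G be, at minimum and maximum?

0 ≤ DG ≤ 828 km

The maximum is all hops collinear in one direction: 326 + 228 + 274 = 828.
The longest hop is 326; the others sum to 502. Since 326 ≤ 502, the path can fold back on itself completely, so the minimum distance is 0.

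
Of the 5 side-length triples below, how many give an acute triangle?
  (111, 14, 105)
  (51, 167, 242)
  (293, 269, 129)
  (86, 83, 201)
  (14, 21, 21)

2

(111,14,105): 14²+105² = 11221 < 12321 = 111² → obtuse
(51,167,242): 51+167 ≤ 242, not a triangle
(293,269,129): 129²+269² = 89002 > 85849 = 293² → acute
(86,83,201): 83+86 ≤ 201, not a triangle
(14,21,21): 14²+21² = 637 > 441 = 21² → acute
2 of the 5 are acute.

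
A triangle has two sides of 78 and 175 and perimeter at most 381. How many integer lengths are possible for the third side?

Triangle inequality: 97 < x < 253. Perimeter ≤ 381 gives x ≤ 381 − 78 − 175 = 128.
So 97 < x ≤ 128; integers 98 through 128: 31 values.

31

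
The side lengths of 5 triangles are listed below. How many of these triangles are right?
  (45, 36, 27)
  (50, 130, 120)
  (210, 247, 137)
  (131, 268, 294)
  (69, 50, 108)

(45,36,27): 27²+36² = 2025 = 45² → right
(50,130,120): 50²+120² = 16900 = 130² → right
(210,247,137): 137²+210² = 62869 > 61009 = 247² → acute
(131,268,294): 131²+268² = 88985 > 86436 = 294² → acute
(69,50,108): 50²+69² = 7261 < 11664 = 108² → obtuse
2 of the 5 are right.

2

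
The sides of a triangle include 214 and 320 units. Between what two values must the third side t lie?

106 < t < 534 (units)

By the triangle inequality, t must be less than 214 + 320 = 534 and greater than |214 − 320| = 106.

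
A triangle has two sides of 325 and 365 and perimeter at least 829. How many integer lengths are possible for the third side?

551

Triangle inequality: 40 < x < 690. Perimeter ≥ 829 gives x ≥ 829 − 325 − 365 = 139.
So 139 ≤ x < 690; integers 139 through 689: 551 values.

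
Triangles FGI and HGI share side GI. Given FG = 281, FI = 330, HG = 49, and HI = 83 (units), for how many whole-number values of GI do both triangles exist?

From triangle FGI: 49 < GI < 611.
From triangle HGI: 34 < GI < 132.
Intersection: 49 < GI < 132, so integers 50 through 131: 82 values.

82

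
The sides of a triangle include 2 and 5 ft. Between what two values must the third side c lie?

By the triangle inequality, c must be less than 2 + 5 = 7 and greater than |2 − 5| = 3.

3 < c < 7 (ft)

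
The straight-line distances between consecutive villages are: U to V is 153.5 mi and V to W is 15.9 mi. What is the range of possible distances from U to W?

By the triangle inequality, |153.5 − 15.9| ≤ UW ≤ 153.5 + 15.9.

137.6 ≤ UW ≤ 169.4 mi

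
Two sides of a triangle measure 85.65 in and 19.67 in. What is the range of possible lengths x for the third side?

By the triangle inequality, x must be less than 85.65 + 19.67 = 105.32 and greater than |85.65 − 19.67| = 65.98.

65.98 < x < 105.32 (in)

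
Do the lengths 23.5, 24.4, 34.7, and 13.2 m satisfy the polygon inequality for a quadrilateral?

A quadrilateral exists iff every side is shorter than the sum of the others — equivalently, the longest side is less than the sum of the rest.
Longest side 34.7 < 61.1 (sum of the remaining 3), so yes.

Yes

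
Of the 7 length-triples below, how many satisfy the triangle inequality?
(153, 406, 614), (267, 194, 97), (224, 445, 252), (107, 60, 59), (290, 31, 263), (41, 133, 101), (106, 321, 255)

6

(153,406,614): 153+406 ≤ 614 → not valid
(97,194,267): 97+194 > 267 → valid
(224,252,445): 224+252 > 445 → valid
(59,60,107): 59+60 > 107 → valid
(31,263,290): 31+263 > 290 → valid
(41,101,133): 41+101 > 133 → valid
(106,255,321): 106+255 > 321 → valid
6 of the 7 triples form a triangle.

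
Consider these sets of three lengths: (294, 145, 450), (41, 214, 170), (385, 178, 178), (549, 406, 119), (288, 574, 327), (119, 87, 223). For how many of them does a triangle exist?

1

(145,294,450): 145+294 ≤ 450 → not valid
(41,170,214): 41+170 ≤ 214 → not valid
(178,178,385): 178+178 ≤ 385 → not valid
(119,406,549): 119+406 ≤ 549 → not valid
(288,327,574): 288+327 > 574 → valid
(87,119,223): 87+119 ≤ 223 → not valid
1 of the 6 triples forms a triangle.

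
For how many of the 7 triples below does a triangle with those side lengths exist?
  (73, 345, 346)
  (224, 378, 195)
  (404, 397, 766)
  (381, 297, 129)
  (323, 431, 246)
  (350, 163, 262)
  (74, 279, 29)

6

(73,345,346): 73+345 > 346 → valid
(195,224,378): 195+224 > 378 → valid
(397,404,766): 397+404 > 766 → valid
(129,297,381): 129+297 > 381 → valid
(246,323,431): 246+323 > 431 → valid
(163,262,350): 163+262 > 350 → valid
(29,74,279): 29+74 ≤ 279 → not valid
6 of the 7 triples form a triangle.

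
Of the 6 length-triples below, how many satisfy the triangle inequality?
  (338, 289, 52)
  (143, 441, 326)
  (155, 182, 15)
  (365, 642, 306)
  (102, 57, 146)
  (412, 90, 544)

4

(52,289,338): 52+289 > 338 → valid
(143,326,441): 143+326 > 441 → valid
(15,155,182): 15+155 ≤ 182 → not valid
(306,365,642): 306+365 > 642 → valid
(57,102,146): 57+102 > 146 → valid
(90,412,544): 90+412 ≤ 544 → not valid
4 of the 6 triples form a triangle.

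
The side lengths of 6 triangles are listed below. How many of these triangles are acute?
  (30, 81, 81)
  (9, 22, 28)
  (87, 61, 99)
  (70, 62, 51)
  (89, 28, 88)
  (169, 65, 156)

(30,81,81): 30²+81² = 7461 > 6561 = 81² → acute
(9,22,28): 9²+22² = 565 < 784 = 28² → obtuse
(87,61,99): 61²+87² = 11290 > 9801 = 99² → acute
(70,62,51): 51²+62² = 6445 > 4900 = 70² → acute
(89,28,88): 28²+88² = 8528 > 7921 = 89² → acute
(169,65,156): 65²+156² = 28561 = 169² → right
4 of the 6 are acute.

4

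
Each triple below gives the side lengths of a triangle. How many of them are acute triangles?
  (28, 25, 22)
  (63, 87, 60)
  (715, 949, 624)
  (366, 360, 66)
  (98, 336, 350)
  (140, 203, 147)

1

(28,25,22): 22²+25² = 1109 > 784 = 28² → acute
(63,87,60): 60²+63² = 7569 = 87² → right
(715,949,624): 624²+715² = 900601 = 949² → right
(366,360,66): 66²+360² = 133956 = 366² → right
(98,336,350): 98²+336² = 122500 = 350² → right
(140,203,147): 140²+147² = 41209 = 203² → right
1 of the 6 is acute.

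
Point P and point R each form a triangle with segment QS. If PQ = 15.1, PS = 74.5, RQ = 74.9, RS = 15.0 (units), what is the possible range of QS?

59.9 < QS < 89.6

From triangle PQS: |15.1 − 74.5| < QS < 15.1 + 74.5, i.e. 59.4 < QS < 89.6.
From triangle RQS: 59.9 < QS < 89.9.
Both must hold, so QS lies in the intersection.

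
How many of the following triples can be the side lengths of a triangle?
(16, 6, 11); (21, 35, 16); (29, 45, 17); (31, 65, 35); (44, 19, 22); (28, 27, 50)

(6,11,16): 6+11 > 16 → valid
(16,21,35): 16+21 > 35 → valid
(17,29,45): 17+29 > 45 → valid
(31,35,65): 31+35 > 65 → valid
(19,22,44): 19+22 ≤ 44 → not valid
(27,28,50): 27+28 > 50 → valid
5 of the 6 triples form a triangle.

5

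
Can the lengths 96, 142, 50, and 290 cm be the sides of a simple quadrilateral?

No

For a quadrilateral, each side must be shorter than the sum of the others.
Here the longest side is 290, but the remaining 3 sides sum to only 288.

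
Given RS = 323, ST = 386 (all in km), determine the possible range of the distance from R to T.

By the triangle inequality, |323 − 386| ≤ RT ≤ 323 + 386.

63 ≤ RT ≤ 709 km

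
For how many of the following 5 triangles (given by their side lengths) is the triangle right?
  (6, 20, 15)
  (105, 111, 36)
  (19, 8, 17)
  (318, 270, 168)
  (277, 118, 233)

(6,20,15): 6²+15² = 261 < 400 = 20² → obtuse
(105,111,36): 36²+105² = 12321 = 111² → right
(19,8,17): 8²+17² = 353 < 361 = 19² → obtuse
(318,270,168): 168²+270² = 101124 = 318² → right
(277,118,233): 118²+233² = 68213 < 76729 = 277² → obtuse
2 of the 5 are right.

2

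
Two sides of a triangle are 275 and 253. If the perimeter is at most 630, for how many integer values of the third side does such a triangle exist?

80

Triangle inequality: 22 < x < 528. Perimeter ≤ 630 gives x ≤ 630 − 275 − 253 = 102.
So 22 < x ≤ 102; integers 23 through 102: 80 values.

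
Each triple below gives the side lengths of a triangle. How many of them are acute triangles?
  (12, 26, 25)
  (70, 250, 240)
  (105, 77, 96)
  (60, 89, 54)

(12,26,25): 12²+25² = 769 > 676 = 26² → acute
(70,250,240): 70²+240² = 62500 = 250² → right
(105,77,96): 77²+96² = 15145 > 11025 = 105² → acute
(60,89,54): 54²+60² = 6516 < 7921 = 89² → obtuse
2 of the 4 are acute.

2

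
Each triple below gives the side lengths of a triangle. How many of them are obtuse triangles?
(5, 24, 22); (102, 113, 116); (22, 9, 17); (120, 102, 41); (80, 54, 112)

4

(5,24,22): 5²+22² = 509 < 576 = 24² → obtuse
(102,113,116): 102²+113² = 23173 > 13456 = 116² → acute
(22,9,17): 9²+17² = 370 < 484 = 22² → obtuse
(120,102,41): 41²+102² = 12085 < 14400 = 120² → obtuse
(80,54,112): 54²+80² = 9316 < 12544 = 112² → obtuse
4 of the 5 are obtuse.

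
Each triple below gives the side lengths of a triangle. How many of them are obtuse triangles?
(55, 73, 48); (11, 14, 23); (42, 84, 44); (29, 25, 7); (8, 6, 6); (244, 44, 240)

(55,73,48): 48²+55² = 5329 = 73² → right
(11,14,23): 11²+14² = 317 < 529 = 23² → obtuse
(42,84,44): 42²+44² = 3700 < 7056 = 84² → obtuse
(29,25,7): 7²+25² = 674 < 841 = 29² → obtuse
(8,6,6): 6²+6² = 72 > 64 = 8² → acute
(244,44,240): 44²+240² = 59536 = 244² → right
3 of the 6 are obtuse.

3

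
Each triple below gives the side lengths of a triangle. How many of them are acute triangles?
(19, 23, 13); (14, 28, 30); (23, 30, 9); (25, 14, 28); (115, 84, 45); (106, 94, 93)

(19,23,13): 13²+19² = 530 > 529 = 23² → acute
(14,28,30): 14²+28² = 980 > 900 = 30² → acute
(23,30,9): 9²+23² = 610 < 900 = 30² → obtuse
(25,14,28): 14²+25² = 821 > 784 = 28² → acute
(115,84,45): 45²+84² = 9081 < 13225 = 115² → obtuse
(106,94,93): 93²+94² = 17485 > 11236 = 106² → acute
4 of the 6 are acute.

4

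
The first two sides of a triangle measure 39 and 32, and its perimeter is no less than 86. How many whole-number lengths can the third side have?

Triangle inequality: 7 < x < 71. Perimeter ≥ 86 gives x ≥ 86 − 39 − 32 = 15.
So 15 ≤ x < 71; integers 15 through 70: 56 values.

56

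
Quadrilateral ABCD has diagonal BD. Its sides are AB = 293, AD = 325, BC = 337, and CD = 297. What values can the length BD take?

40 < BD < 618

From triangle ABD: |293 − 325| < BD < 293 + 325, i.e. 32 < BD < 618.
From triangle CBD: 40 < BD < 634.
Both must hold, so BD lies in the intersection.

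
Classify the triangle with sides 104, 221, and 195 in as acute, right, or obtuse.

right

Compare the square of the longest side to the sum of squares of the other two: 104² + 195² = 48841 = 221².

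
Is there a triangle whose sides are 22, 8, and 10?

The longest side is 22, but the other two sum to only 18.
18 < 22, so the triangle inequality fails.

No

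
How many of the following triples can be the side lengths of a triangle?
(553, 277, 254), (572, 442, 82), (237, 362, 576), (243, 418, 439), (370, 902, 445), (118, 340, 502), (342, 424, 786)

2

(254,277,553): 254+277 ≤ 553 → not valid
(82,442,572): 82+442 ≤ 572 → not valid
(237,362,576): 237+362 > 576 → valid
(243,418,439): 243+418 > 439 → valid
(370,445,902): 370+445 ≤ 902 → not valid
(118,340,502): 118+340 ≤ 502 → not valid
(342,424,786): 342+424 ≤ 786 → not valid
2 of the 7 triples form a triangle.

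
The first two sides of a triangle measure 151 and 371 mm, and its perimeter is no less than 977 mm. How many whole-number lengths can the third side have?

Triangle inequality: 220 < x < 522. Perimeter ≥ 977 gives x ≥ 977 − 151 − 371 = 455.
So 455 ≤ x < 522; integers 455 through 521: 67 values.

67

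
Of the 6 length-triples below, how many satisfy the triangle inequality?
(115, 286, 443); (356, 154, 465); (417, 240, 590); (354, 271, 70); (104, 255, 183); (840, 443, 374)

3

(115,286,443): 115+286 ≤ 443 → not valid
(154,356,465): 154+356 > 465 → valid
(240,417,590): 240+417 > 590 → valid
(70,271,354): 70+271 ≤ 354 → not valid
(104,183,255): 104+183 > 255 → valid
(374,443,840): 374+443 ≤ 840 → not valid
3 of the 6 triples form a triangle.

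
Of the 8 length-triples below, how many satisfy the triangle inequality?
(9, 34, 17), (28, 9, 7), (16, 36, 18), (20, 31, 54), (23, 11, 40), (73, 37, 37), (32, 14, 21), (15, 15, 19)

(9,17,34): 9+17 ≤ 34 → not valid
(7,9,28): 7+9 ≤ 28 → not valid
(16,18,36): 16+18 ≤ 36 → not valid
(20,31,54): 20+31 ≤ 54 → not valid
(11,23,40): 11+23 ≤ 40 → not valid
(37,37,73): 37+37 > 73 → valid
(14,21,32): 14+21 > 32 → valid
(15,15,19): 15+15 > 19 → valid
3 of the 8 triples form a triangle.

3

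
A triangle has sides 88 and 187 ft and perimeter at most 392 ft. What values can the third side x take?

99 < x ≤ 117

Triangle inequality alone gives 99 < x < 275.
The perimeter condition gives x ≤ 392 − 88 − 187 = 117.
Intersecting the two: 99 < x ≤ 117.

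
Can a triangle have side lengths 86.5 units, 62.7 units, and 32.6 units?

The longest side is 86.5, and the other two sum to 95.3.
Since 95.3 > 86.5, the triangle inequality holds.

Yes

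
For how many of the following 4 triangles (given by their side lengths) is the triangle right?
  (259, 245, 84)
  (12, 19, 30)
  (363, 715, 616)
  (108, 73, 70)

(259,245,84): 84²+245² = 67081 = 259² → right
(12,19,30): 12²+19² = 505 < 900 = 30² → obtuse
(363,715,616): 363²+616² = 511225 = 715² → right
(108,73,70): 70²+73² = 10229 < 11664 = 108² → obtuse
2 of the 4 are right.

2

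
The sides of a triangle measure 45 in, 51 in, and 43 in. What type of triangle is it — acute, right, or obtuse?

Compare the square of the longest side to the sum of squares of the other two: 43² + 45² = 3874 > 2601 = 51².

acute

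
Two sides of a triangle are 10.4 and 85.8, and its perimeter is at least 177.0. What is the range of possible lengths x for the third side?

80.8 ≤ x < 96.2

Triangle inequality alone gives 75.4 < x < 96.2.
The perimeter condition gives x ≥ 177.0 − 10.4 − 85.8 = 80.8.
Intersecting the two: 80.8 ≤ x < 96.2.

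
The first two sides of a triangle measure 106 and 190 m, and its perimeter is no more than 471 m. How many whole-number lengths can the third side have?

91

Triangle inequality: 84 < x < 296. Perimeter ≤ 471 gives x ≤ 471 − 106 − 190 = 175.
So 84 < x ≤ 175; integers 85 through 175: 91 values.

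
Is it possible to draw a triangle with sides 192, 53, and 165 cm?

Yes

The longest side is 192, and the other two sum to 218.
Since 218 > 192, the triangle inequality holds.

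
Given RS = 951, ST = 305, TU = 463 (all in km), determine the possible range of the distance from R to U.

183 ≤ RU ≤ 1719 km

The maximum is all hops collinear in one direction: 951 + 305 + 463 = 1719.
The longest hop is 951; the others sum to 768. Folding the others back against it leaves at least 951 − 768 = 183.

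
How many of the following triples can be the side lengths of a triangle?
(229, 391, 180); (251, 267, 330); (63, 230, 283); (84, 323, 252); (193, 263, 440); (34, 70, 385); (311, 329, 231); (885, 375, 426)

6

(180,229,391): 180+229 > 391 → valid
(251,267,330): 251+267 > 330 → valid
(63,230,283): 63+230 > 283 → valid
(84,252,323): 84+252 > 323 → valid
(193,263,440): 193+263 > 440 → valid
(34,70,385): 34+70 ≤ 385 → not valid
(231,311,329): 231+311 > 329 → valid
(375,426,885): 375+426 ≤ 885 → not valid
6 of the 8 triples form a triangle.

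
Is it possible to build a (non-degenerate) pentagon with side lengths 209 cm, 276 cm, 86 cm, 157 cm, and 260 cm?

A pentagon exists iff every side is shorter than the sum of the others — equivalently, the longest side is less than the sum of the rest.
Longest side 276 < 712 (sum of the remaining 4), so yes.

Yes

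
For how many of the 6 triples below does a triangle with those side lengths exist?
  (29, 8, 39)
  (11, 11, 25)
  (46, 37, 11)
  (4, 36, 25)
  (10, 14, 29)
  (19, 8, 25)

(8,29,39): 8+29 ≤ 39 → not valid
(11,11,25): 11+11 ≤ 25 → not valid
(11,37,46): 11+37 > 46 → valid
(4,25,36): 4+25 ≤ 36 → not valid
(10,14,29): 10+14 ≤ 29 → not valid
(8,19,25): 8+19 > 25 → valid
2 of the 6 triples form a triangle.

2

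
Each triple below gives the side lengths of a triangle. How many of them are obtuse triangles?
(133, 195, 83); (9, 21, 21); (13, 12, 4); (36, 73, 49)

(133,195,83): 83²+133² = 24578 < 38025 = 195² → obtuse
(9,21,21): 9²+21² = 522 > 441 = 21² → acute
(13,12,4): 4²+12² = 160 < 169 = 13² → obtuse
(36,73,49): 36²+49² = 3697 < 5329 = 73² → obtuse
3 of the 4 are obtuse.

3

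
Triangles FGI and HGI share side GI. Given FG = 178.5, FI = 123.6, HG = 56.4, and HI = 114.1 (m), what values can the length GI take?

From triangle FGI: |178.5 − 123.6| < GI < 178.5 + 123.6, i.e. 54.9 < GI < 302.1.
From triangle HGI: 57.7 < GI < 170.5.
Both must hold, so GI lies in the intersection.

57.7 < GI < 170.5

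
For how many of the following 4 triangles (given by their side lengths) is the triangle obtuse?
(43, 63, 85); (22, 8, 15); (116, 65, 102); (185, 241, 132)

(43,63,85): 43²+63² = 5818 < 7225 = 85² → obtuse
(22,8,15): 8²+15² = 289 < 484 = 22² → obtuse
(116,65,102): 65²+102² = 14629 > 13456 = 116² → acute
(185,241,132): 132²+185² = 51649 < 58081 = 241² → obtuse
3 of the 4 are obtuse.

3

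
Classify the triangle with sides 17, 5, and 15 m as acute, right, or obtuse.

obtuse

Compare the square of the longest side to the sum of squares of the other two: 5² + 15² = 250 < 289 = 17².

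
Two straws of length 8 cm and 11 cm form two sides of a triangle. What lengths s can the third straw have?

3 < s < 19

By the triangle inequality, s must be less than 8 + 11 = 19 and greater than |8 − 11| = 3.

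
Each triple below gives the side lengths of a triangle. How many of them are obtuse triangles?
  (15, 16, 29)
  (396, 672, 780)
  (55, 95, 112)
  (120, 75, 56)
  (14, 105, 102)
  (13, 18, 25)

5

(15,16,29): 15²+16² = 481 < 841 = 29² → obtuse
(396,672,780): 396²+672² = 608400 = 780² → right
(55,95,112): 55²+95² = 12050 < 12544 = 112² → obtuse
(120,75,56): 56²+75² = 8761 < 14400 = 120² → obtuse
(14,105,102): 14²+102² = 10600 < 11025 = 105² → obtuse
(13,18,25): 13²+18² = 493 < 625 = 25² → obtuse
5 of the 6 are obtuse.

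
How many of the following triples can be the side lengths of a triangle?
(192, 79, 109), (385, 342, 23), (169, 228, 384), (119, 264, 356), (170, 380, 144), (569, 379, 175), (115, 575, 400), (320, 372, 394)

3

(79,109,192): 79+109 ≤ 192 → not valid
(23,342,385): 23+342 ≤ 385 → not valid
(169,228,384): 169+228 > 384 → valid
(119,264,356): 119+264 > 356 → valid
(144,170,380): 144+170 ≤ 380 → not valid
(175,379,569): 175+379 ≤ 569 → not valid
(115,400,575): 115+400 ≤ 575 → not valid
(320,372,394): 320+372 > 394 → valid
3 of the 8 triples form a triangle.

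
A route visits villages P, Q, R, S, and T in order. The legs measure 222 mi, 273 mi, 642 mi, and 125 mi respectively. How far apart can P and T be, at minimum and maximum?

22 ≤ PT ≤ 1262 mi

The maximum is all hops collinear in one direction: 222 + 273 + 642 + 125 = 1262.
The longest hop is 642; the others sum to 620. Folding the others back against it leaves at least 642 − 620 = 22.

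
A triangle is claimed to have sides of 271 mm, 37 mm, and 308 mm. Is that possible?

No

The two shorter sides sum to 308, exactly equal to the longest side 308.
That gives only a degenerate (flat) triangle — the inequality must be strict.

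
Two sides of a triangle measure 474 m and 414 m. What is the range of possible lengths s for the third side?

60 < s < 888

By the triangle inequality, s must be less than 474 + 414 = 888 and greater than |474 − 414| = 60.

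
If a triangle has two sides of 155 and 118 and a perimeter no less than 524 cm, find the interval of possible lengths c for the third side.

251 ≤ c < 273

Triangle inequality alone gives 37 < c < 273.
The perimeter condition gives c ≥ 524 − 155 − 118 = 251.
Intersecting the two: 251 ≤ c < 273.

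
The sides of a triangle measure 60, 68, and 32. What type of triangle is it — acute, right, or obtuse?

right

Compare the square of the longest side to the sum of squares of the other two: 32² + 60² = 4624 = 68².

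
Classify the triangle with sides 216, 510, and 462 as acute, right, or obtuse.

right

Compare the square of the longest side to the sum of squares of the other two: 216² + 462² = 260100 = 510².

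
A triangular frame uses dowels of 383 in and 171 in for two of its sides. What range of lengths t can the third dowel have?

By the triangle inequality, t must be less than 383 + 171 = 554 and greater than |383 − 171| = 212.

212 < t < 554 (in)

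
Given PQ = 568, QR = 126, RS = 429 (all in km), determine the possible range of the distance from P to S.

13 ≤ PS ≤ 1123 km

The maximum is all hops collinear in one direction: 568 + 126 + 429 = 1123.
The longest hop is 568; the others sum to 555. Folding the others back against it leaves at least 568 − 555 = 13.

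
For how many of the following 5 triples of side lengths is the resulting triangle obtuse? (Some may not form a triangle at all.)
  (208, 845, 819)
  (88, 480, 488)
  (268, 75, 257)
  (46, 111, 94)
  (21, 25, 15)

(208,845,819): 208²+819² = 714025 = 845² → right
(88,480,488): 88²+480² = 238144 = 488² → right
(268,75,257): 75²+257² = 71674 < 71824 = 268² → obtuse
(46,111,94): 46²+94² = 10952 < 12321 = 111² → obtuse
(21,25,15): 15²+21² = 666 > 625 = 25² → acute
2 of the 5 are obtuse.

2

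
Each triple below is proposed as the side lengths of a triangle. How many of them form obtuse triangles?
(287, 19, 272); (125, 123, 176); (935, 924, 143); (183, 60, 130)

3

(287,19,272): 19²+272² = 74345 < 82369 = 287² → obtuse
(125,123,176): 123²+125² = 30754 < 30976 = 176² → obtuse
(935,924,143): 143²+924² = 874225 = 935² → right
(183,60,130): 60²+130² = 20500 < 33489 = 183² → obtuse
3 of the 4 are obtuse.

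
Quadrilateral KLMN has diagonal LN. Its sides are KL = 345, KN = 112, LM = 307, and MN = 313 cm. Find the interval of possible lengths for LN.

233 < LN < 457

From triangle KLN: |345 − 112| < LN < 345 + 112, i.e. 233 < LN < 457.
From triangle MLN: 6 < LN < 620.
Both must hold, so LN lies in the intersection.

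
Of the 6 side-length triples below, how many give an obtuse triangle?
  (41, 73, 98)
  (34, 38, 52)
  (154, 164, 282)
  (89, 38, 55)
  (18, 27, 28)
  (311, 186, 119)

(41,73,98): 41²+73² = 7010 < 9604 = 98² → obtuse
(34,38,52): 34²+38² = 2600 < 2704 = 52² → obtuse
(154,164,282): 154²+164² = 50612 < 79524 = 282² → obtuse
(89,38,55): 38²+55² = 4469 < 7921 = 89² → obtuse
(18,27,28): 18²+27² = 1053 > 784 = 28² → acute
(311,186,119): 119+186 ≤ 311, not a triangle
4 of the 6 are obtuse.

4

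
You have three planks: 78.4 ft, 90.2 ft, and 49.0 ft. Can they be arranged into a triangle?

The longest side is 90.2, and the other two sum to 127.4.
Since 127.4 > 90.2, the triangle inequality holds.

Yes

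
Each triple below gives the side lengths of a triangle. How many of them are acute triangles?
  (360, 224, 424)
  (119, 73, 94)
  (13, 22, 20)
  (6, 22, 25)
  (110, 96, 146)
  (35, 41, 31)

(360,224,424): 224²+360² = 179776 = 424² → right
(119,73,94): 73²+94² = 14165 > 14161 = 119² → acute
(13,22,20): 13²+20² = 569 > 484 = 22² → acute
(6,22,25): 6²+22² = 520 < 625 = 25² → obtuse
(110,96,146): 96²+110² = 21316 = 146² → right
(35,41,31): 31²+35² = 2186 > 1681 = 41² → acute
3 of the 6 are acute.

3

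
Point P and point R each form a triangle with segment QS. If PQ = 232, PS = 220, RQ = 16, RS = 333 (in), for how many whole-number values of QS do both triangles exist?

31

From triangle PQS: 12 < QS < 452.
From triangle RQS: 317 < QS < 349.
Intersection: 317 < QS < 349, so integers 318 through 348: 31 values.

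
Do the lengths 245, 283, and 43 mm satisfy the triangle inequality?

Yes

The longest side is 283, and the other two sum to 288.
Since 288 > 283, the triangle inequality holds.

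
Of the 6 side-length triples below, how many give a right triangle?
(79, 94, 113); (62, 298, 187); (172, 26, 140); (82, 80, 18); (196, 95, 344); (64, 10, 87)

(79,94,113): 79²+94² = 15077 > 12769 = 113² → acute
(62,298,187): 62+187 ≤ 298, not a triangle
(172,26,140): 26+140 ≤ 172, not a triangle
(82,80,18): 18²+80² = 6724 = 82² → right
(196,95,344): 95+196 ≤ 344, not a triangle
(64,10,87): 10+64 ≤ 87, not a triangle
1 of the 6 is right.

1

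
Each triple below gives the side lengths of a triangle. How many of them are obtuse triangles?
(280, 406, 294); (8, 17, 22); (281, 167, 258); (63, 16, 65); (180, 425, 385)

1

(280,406,294): 280²+294² = 164836 = 406² → right
(8,17,22): 8²+17² = 353 < 484 = 22² → obtuse
(281,167,258): 167²+258² = 94453 > 78961 = 281² → acute
(63,16,65): 16²+63² = 4225 = 65² → right
(180,425,385): 180²+385² = 180625 = 425² → right
1 of the 5 is obtuse.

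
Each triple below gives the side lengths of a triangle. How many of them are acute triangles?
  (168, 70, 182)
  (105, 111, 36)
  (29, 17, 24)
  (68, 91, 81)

2

(168,70,182): 70²+168² = 33124 = 182² → right
(105,111,36): 36²+105² = 12321 = 111² → right
(29,17,24): 17²+24² = 865 > 841 = 29² → acute
(68,91,81): 68²+81² = 11185 > 8281 = 91² → acute
2 of the 4 are acute.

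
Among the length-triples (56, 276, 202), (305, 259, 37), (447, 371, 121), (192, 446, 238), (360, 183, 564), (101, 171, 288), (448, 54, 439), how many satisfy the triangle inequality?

(56,202,276): 56+202 ≤ 276 → not valid
(37,259,305): 37+259 ≤ 305 → not valid
(121,371,447): 121+371 > 447 → valid
(192,238,446): 192+238 ≤ 446 → not valid
(183,360,564): 183+360 ≤ 564 → not valid
(101,171,288): 101+171 ≤ 288 → not valid
(54,439,448): 54+439 > 448 → valid
2 of the 7 triples form a triangle.

2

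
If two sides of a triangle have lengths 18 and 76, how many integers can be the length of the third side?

The third side lies in the open interval (58, 94).
Integers from 59 to 93 inclusive: 93 − 59 + 1 = 35.

35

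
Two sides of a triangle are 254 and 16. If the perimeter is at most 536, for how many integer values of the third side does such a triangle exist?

Triangle inequality: 238 < x < 270. Perimeter ≤ 536 gives x ≤ 536 − 254 − 16 = 266.
So 238 < x ≤ 266; integers 239 through 266: 28 values.

28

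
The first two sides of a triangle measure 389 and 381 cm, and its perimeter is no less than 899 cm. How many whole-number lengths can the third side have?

641

Triangle inequality: 8 < x < 770. Perimeter ≥ 899 gives x ≥ 899 − 389 − 381 = 129.
So 129 ≤ x < 770; integers 129 through 769: 641 values.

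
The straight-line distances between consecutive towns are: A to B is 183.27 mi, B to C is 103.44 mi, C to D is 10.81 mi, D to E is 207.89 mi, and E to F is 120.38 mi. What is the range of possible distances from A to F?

0 ≤ AF ≤ 625.79 mi

The maximum is all hops collinear in one direction: 183.27 + 103.44 + 10.81 + 207.89 + 120.38 = 625.79.
The longest hop is 207.89; the others sum to 417.90. Since 207.89 ≤ 417.90, the path can fold back on itself completely, so the minimum distance is 0.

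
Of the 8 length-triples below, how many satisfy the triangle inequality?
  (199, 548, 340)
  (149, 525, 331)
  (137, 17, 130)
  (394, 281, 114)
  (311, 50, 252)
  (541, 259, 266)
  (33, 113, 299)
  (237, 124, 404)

2

(199,340,548): 199+340 ≤ 548 → not valid
(149,331,525): 149+331 ≤ 525 → not valid
(17,130,137): 17+130 > 137 → valid
(114,281,394): 114+281 > 394 → valid
(50,252,311): 50+252 ≤ 311 → not valid
(259,266,541): 259+266 ≤ 541 → not valid
(33,113,299): 33+113 ≤ 299 → not valid
(124,237,404): 124+237 ≤ 404 → not valid
2 of the 8 triples form a triangle.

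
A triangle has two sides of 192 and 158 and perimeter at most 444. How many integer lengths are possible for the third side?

60

Triangle inequality: 34 < x < 350. Perimeter ≤ 444 gives x ≤ 444 − 192 − 158 = 94.
So 34 < x ≤ 94; integers 35 through 94: 60 values.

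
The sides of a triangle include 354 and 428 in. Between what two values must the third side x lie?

By the triangle inequality, x must be less than 354 + 428 = 782 and greater than |354 − 428| = 74.

74 < x < 782 (in)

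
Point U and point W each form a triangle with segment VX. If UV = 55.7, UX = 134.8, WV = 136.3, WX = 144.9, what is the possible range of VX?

79.1 < VX < 190.5

From triangle UVX: |55.7 − 134.8| < VX < 55.7 + 134.8, i.e. 79.1 < VX < 190.5.
From triangle WVX: 8.6 < VX < 281.2.
Both must hold, so VX lies in the intersection.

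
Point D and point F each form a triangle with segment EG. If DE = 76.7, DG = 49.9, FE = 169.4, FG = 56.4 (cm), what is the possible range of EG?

113.0 < EG < 126.6

From triangle DEG: |76.7 − 49.9| < EG < 76.7 + 49.9, i.e. 26.8 < EG < 126.6.
From triangle FEG: 113.0 < EG < 225.8.
Both must hold, so EG lies in the intersection.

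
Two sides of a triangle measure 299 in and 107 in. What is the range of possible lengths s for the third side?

By the triangle inequality, s must be less than 299 + 107 = 406 and greater than |299 − 107| = 192.

192 < s < 406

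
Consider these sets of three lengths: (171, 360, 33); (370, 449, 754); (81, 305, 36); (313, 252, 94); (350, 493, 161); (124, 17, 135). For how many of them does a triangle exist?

(33,171,360): 33+171 ≤ 360 → not valid
(370,449,754): 370+449 > 754 → valid
(36,81,305): 36+81 ≤ 305 → not valid
(94,252,313): 94+252 > 313 → valid
(161,350,493): 161+350 > 493 → valid
(17,124,135): 17+124 > 135 → valid
4 of the 6 triples form a triangle.

4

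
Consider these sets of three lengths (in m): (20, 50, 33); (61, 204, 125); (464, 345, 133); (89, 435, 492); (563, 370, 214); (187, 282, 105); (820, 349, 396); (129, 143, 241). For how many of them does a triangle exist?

6

(20,33,50): 20+33 > 50 → valid
(61,125,204): 61+125 ≤ 204 → not valid
(133,345,464): 133+345 > 464 → valid
(89,435,492): 89+435 > 492 → valid
(214,370,563): 214+370 > 563 → valid
(105,187,282): 105+187 > 282 → valid
(349,396,820): 349+396 ≤ 820 → not valid
(129,143,241): 129+143 > 241 → valid
6 of the 8 triples form a triangle.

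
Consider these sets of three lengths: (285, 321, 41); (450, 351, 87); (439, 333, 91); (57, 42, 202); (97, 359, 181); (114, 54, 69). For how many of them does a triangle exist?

(41,285,321): 41+285 > 321 → valid
(87,351,450): 87+351 ≤ 450 → not valid
(91,333,439): 91+333 ≤ 439 → not valid
(42,57,202): 42+57 ≤ 202 → not valid
(97,181,359): 97+181 ≤ 359 → not valid
(54,69,114): 54+69 > 114 → valid
2 of the 6 triples form a triangle.

2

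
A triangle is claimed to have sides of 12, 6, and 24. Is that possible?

The longest side is 24, but the other two sum to only 18.
18 < 24, so the triangle inequality fails.

No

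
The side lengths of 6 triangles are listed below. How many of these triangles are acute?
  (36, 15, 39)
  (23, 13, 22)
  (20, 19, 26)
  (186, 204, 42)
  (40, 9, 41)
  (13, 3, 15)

(36,15,39): 15²+36² = 1521 = 39² → right
(23,13,22): 13²+22² = 653 > 529 = 23² → acute
(20,19,26): 19²+20² = 761 > 676 = 26² → acute
(186,204,42): 42²+186² = 36360 < 41616 = 204² → obtuse
(40,9,41): 9²+40² = 1681 = 41² → right
(13,3,15): 3²+13² = 178 < 225 = 15² → obtuse
2 of the 6 are acute.

2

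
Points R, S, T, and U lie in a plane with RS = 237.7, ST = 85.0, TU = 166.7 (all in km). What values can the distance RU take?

The maximum is all hops collinear in one direction: 237.7 + 85.0 + 166.7 = 489.4.
The longest hop is 237.7; the others sum to 251.7. Since 237.7 ≤ 251.7, the path can fold back on itself completely, so the minimum distance is 0.

0 ≤ RU ≤ 489.4 km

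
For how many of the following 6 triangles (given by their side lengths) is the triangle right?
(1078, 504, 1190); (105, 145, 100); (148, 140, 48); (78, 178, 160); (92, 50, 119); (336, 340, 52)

(1078,504,1190): 504²+1078² = 1416100 = 1190² → right
(105,145,100): 100²+105² = 21025 = 145² → right
(148,140,48): 48²+140² = 21904 = 148² → right
(78,178,160): 78²+160² = 31684 = 178² → right
(92,50,119): 50²+92² = 10964 < 14161 = 119² → obtuse
(336,340,52): 52²+336² = 115600 = 340² → right
5 of the 6 are right.

5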